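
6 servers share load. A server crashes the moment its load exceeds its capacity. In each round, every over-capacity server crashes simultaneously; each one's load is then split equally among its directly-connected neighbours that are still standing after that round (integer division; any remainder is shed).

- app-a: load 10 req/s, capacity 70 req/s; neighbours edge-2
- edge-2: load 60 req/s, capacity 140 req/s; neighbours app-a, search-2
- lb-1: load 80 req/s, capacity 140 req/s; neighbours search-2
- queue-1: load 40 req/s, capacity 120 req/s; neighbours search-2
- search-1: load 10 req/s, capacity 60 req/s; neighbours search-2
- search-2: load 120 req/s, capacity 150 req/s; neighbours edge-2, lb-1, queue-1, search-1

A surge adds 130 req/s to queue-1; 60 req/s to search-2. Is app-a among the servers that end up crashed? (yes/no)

no

Round 1 — queue-1 at 170 > 120; search-2 at 180 > 150. queue-1, search-2 crash.
  queue-1 sheds 170 req/s: no online neighbours, lost.
  search-2 sheds 180 req/s to edge-2, lb-1, search-1: 60 each.
    edge-2: 60+60 = 120 ≤ 140
    lb-1: 80+60 = 140 ≤ 140
    search-1: 10+60 = 70 > 60
Round 2 — search-1 crashes.
  search-1 sheds 70 req/s: no online neighbours, lost.
No further crashes.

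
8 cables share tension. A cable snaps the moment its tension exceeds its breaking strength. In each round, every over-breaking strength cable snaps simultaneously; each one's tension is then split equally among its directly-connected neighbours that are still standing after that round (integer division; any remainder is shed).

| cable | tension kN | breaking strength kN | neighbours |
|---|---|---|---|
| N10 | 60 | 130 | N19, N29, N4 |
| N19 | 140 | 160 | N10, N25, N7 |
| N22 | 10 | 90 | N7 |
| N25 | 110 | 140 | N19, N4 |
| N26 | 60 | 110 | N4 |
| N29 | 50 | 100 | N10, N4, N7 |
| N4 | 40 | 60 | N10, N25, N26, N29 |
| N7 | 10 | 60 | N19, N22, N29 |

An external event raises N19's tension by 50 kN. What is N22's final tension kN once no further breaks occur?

46

Round 1 — N19 at 190 > 160. N19 snaps.
  N19 sheds 190 kN to N10, N25, N7: 63 each (1 lost).
    N10: 60+63 = 123 ≤ 130
    N25: 110+63 = 173 > 140
    N7: 10+63 = 73 > 60
Round 2 — N25, N7 snap.
  N25 sheds 173 kN to N4: 173 each.
    N4: 40+173 = 213 > 60
  N7 sheds 73 kN to N22, N29: 36 each (1 lost).
    N22: 10+36 = 46 ≤ 90
    N29: 50+36 = 86 ≤ 100
Round 3 — N4 snaps.
  N4 sheds 213 kN to N10, N26, N29: 71 each.
    N10: 123+71 = 194 > 130
    N26: 60+71 = 131 > 110
    N29: 86+71 = 157 > 100
Round 4 — N10, N26, N29 snap.
  N10 sheds 194 kN: no online neighbours, lost.
  N26 sheds 131 kN: no online neighbours, lost.
  N29 sheds 157 kN: no online neighbours, lost.
No further breaks.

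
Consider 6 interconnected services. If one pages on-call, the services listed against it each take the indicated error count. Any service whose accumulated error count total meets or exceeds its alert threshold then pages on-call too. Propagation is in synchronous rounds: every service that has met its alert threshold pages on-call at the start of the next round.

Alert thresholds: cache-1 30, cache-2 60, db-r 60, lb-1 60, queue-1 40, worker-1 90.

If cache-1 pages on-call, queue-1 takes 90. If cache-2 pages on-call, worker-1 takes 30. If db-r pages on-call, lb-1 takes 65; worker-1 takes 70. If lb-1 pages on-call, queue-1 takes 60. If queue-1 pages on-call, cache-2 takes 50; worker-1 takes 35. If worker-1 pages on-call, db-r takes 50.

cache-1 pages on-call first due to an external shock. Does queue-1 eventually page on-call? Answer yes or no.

Round 1 — cache-1 pages on-call (initial).
  queue-1: +90 → 90 ≥ 40
Round 2 — queue-1 pages on-call.
  cache-2: +50 → 50 < 60
  worker-1: +35 → 35 < 90
No further pages.

yes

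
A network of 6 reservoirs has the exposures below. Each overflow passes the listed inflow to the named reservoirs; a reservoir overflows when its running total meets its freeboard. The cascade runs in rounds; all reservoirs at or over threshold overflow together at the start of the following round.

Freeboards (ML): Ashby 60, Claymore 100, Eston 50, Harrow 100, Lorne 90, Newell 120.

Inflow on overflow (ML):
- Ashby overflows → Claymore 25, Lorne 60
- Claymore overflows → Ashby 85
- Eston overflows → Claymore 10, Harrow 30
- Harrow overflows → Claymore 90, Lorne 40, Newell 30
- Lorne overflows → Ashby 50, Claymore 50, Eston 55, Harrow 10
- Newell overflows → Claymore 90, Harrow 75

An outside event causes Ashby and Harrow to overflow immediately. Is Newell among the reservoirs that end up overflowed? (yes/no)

Round 1 — Ashby, Harrow overflow (initial).
  Claymore: +25+90 → 115 ≥ 100
  Lorne: +60+40 → 100 ≥ 90
  Newell: +30 → 30 < 120
Round 2 — Claymore, Lorne overflow.
  Eston: +55 → 55 ≥ 50
Round 3 — Eston overflows.
No further overflows.

no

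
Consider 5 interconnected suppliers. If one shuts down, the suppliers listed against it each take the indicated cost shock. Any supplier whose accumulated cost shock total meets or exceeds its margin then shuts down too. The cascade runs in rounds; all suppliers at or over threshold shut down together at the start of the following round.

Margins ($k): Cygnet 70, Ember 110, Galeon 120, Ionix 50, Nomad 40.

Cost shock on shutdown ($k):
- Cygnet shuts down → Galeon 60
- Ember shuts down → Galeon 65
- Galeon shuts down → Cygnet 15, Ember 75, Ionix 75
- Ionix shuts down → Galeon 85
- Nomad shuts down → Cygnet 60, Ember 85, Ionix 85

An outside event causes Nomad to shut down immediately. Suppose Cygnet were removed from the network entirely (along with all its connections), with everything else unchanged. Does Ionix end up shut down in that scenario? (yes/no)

With Cygnet removed:
Round 1 — Nomad shuts down (initial).
  Ember: +85 → 85 < 110
  Ionix: +85 → 85 ≥ 50
Round 2 — Ionix shuts down.
  Galeon: +85 → 85 < 120
No further shutdowns.

yes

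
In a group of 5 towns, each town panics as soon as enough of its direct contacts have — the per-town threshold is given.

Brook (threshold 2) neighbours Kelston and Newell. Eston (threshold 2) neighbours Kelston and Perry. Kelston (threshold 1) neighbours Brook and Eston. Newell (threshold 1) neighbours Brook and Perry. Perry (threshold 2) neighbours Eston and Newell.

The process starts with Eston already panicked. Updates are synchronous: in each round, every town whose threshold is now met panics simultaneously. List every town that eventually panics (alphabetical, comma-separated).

Eston, Kelston

Round 1 — Eston panics (initial).
Round 2 — checking thresholds:
  Kelston: 1 of 2 neighbours ≥ 1, panics.
  Perry: 1 of 2 neighbours < 2, below threshold.
Round 3 — no new panics; cascade stops.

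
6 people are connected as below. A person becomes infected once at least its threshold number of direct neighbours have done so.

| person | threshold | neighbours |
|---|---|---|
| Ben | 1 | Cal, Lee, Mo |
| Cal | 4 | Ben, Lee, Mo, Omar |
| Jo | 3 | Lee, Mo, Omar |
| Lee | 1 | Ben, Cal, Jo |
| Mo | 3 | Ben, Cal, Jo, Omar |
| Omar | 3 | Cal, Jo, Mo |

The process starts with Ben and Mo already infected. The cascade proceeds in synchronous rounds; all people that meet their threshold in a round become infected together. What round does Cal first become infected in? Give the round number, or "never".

never

Round 1 — Ben, Mo become infected (initial).
Round 2 — checking thresholds:
  Cal: 2 of 4 neighbours < 4, holds.
  Jo: 1 of 3 neighbours < 3, holds.
  Lee: 1 of 3 neighbours ≥ 1, becomes infected.
  Omar: 1 of 3 neighbours < 3, holds.
Round 3 — no new infections; cascade stops.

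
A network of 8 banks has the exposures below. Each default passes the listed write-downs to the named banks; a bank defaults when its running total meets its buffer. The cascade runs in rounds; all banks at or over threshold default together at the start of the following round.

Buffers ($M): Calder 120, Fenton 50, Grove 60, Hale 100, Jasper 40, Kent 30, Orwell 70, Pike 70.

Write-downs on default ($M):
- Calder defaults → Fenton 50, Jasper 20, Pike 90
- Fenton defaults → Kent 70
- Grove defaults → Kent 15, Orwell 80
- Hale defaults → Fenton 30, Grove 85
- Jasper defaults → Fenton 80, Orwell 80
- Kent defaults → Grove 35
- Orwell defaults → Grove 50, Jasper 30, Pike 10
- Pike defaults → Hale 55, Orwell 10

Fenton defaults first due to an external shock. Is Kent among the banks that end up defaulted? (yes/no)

Round 1 — Fenton defaults (initial).
  Kent: +70 → 70 ≥ 30
Round 2 — Kent defaults.
  Grove: +35 → 35 < 60
No further defaults.

yes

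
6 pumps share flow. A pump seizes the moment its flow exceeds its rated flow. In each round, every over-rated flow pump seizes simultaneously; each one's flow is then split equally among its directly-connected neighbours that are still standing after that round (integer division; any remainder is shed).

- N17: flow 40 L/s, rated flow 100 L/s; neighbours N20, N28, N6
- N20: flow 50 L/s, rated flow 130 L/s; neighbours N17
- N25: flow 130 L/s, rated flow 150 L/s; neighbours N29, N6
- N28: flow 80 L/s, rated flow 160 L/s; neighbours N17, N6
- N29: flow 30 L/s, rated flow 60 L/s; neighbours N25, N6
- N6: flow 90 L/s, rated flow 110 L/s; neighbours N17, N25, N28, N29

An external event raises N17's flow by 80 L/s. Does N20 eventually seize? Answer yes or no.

Round 1 — N17 at 120 > 100. N17 seizes.
  N17 sheds 120 L/s to N20, N28, N6: 40 each.
    N20: 50+40 = 90 ≤ 130
    N28: 80+40 = 120 ≤ 160
    N6: 90+40 = 130 > 110
Round 2 — N6 seizes.
  N6 sheds 130 L/s to N25, N28, N29: 43 each (1 lost).
    N25: 130+43 = 173 > 150
    N28: 120+43 = 163 > 160
    N29: 30+43 = 73 > 60
Round 3 — N25, N28, N29 seize.
  N25 sheds 173 L/s: no online neighbours, lost.
  N28 sheds 163 L/s: no online neighbours, lost.
  N29 sheds 73 L/s: no online neighbours, lost.
No further seizures.

no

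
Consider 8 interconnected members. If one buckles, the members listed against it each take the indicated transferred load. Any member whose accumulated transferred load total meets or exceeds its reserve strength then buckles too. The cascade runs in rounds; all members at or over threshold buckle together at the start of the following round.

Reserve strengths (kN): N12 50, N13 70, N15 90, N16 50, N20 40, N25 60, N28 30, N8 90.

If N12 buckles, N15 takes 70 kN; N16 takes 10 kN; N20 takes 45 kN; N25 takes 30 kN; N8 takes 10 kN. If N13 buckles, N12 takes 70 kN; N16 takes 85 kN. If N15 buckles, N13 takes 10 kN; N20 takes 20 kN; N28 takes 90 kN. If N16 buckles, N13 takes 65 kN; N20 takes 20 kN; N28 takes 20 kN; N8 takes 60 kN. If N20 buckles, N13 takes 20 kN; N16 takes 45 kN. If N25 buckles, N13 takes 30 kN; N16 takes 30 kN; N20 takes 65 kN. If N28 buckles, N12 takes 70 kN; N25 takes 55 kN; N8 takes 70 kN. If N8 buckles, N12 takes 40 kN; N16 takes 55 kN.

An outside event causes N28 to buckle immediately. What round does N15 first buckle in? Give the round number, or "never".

Round 1 — N28 buckles (initial).
  N12: +70 → 70 ≥ 50
  N25: +55 → 55 < 60
  N8: +70 → 70 < 90
Round 2 — N12 buckles.
  N15: +70 → 70 < 90
  N16: +10 → 10 < 50
  N20: +45 → 45 ≥ 40
  N25: +30 → 85 ≥ 60
  N8: +10 → 80 < 90
Round 3 — N20, N25 buckle.
  N13: +20+30 → 50 < 70
  N16: +45+30 → 85 ≥ 50
Round 4 — N16 buckles.
  N13: +65 → 115 ≥ 70
  N8: +60 → 140 ≥ 90
Round 5 — N13, N8 buckle.
No further bucklings.

never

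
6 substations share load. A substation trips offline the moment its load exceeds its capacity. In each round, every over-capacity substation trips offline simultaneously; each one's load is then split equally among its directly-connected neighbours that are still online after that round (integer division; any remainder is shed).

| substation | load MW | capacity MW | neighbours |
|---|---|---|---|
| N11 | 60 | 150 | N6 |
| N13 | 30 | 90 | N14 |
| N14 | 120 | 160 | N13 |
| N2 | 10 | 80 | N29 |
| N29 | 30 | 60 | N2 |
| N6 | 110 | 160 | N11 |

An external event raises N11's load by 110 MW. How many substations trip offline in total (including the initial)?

2

Round 1 — N11 at 170 > 150. N11 trips offline.
  N11 sheds 170 MW to N6: 170 each.
    N6: 110+170 = 280 > 160
Round 2 — N6 trips offline.
  N6 sheds 280 MW: no online neighbours, lost.
No further trips.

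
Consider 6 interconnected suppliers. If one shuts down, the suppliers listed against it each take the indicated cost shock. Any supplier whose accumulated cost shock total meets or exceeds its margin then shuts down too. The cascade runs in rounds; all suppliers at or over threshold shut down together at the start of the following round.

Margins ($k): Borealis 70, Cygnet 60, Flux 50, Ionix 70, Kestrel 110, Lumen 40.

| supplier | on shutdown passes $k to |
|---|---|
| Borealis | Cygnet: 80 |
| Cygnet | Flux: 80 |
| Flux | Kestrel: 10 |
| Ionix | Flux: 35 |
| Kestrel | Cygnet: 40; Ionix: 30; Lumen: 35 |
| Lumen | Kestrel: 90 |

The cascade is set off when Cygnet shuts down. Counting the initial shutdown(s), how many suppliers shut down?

2

Round 1 — Cygnet shuts down (initial).
  Flux: +80 → 80 ≥ 50
Round 2 — Flux shuts down.
  Kestrel: +10 → 10 < 110
No further shutdowns.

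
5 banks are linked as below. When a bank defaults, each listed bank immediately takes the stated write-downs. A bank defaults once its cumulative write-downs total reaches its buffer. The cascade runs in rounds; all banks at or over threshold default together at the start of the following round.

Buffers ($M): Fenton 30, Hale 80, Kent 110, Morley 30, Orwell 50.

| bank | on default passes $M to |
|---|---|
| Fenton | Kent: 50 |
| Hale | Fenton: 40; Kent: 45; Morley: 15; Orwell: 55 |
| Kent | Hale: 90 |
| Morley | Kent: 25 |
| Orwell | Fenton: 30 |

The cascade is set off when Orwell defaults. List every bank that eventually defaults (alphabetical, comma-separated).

Fenton, Orwell

Round 1 — Orwell defaults (initial).
  Fenton: +30 → 30 ≥ 30
Round 2 — Fenton defaults.
  Kent: +50 → 50 < 110
No further defaults.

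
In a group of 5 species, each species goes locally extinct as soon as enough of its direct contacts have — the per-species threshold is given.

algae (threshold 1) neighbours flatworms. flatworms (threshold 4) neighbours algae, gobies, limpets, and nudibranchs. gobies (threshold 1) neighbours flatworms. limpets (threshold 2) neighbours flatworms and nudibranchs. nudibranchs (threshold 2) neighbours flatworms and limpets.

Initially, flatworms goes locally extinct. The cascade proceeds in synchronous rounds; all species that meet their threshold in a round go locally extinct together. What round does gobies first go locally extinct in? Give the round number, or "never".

2

Round 1 — flatworms goes locally extinct (initial).
Round 2 — checking thresholds:
  algae: 1 of 1 neighbours ≥ 1, goes locally extinct.
  gobies: 1 of 1 neighbours ≥ 1, goes locally extinct.
  limpets: 1 of 2 neighbours < 2, holds.
  nudibranchs: 1 of 2 neighbours < 2, holds.
Round 3 — no new extinctions; cascade stops.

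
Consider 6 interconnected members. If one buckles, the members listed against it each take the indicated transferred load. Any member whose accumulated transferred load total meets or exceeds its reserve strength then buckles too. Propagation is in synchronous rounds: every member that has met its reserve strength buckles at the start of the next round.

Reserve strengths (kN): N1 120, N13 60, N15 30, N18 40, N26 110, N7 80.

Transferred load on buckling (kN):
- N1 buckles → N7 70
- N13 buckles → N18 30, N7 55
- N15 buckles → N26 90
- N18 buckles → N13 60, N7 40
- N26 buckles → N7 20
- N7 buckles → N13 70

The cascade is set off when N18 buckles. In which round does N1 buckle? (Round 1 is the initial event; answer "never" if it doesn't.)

never

Round 1 — N18 buckles (initial).
  N13: +60 → 60 ≥ 60
  N7: +40 → 40 < 80
Round 2 — N13 buckles.
  N7: +55 → 95 ≥ 80
Round 3 — N7 buckles.
No further bucklings.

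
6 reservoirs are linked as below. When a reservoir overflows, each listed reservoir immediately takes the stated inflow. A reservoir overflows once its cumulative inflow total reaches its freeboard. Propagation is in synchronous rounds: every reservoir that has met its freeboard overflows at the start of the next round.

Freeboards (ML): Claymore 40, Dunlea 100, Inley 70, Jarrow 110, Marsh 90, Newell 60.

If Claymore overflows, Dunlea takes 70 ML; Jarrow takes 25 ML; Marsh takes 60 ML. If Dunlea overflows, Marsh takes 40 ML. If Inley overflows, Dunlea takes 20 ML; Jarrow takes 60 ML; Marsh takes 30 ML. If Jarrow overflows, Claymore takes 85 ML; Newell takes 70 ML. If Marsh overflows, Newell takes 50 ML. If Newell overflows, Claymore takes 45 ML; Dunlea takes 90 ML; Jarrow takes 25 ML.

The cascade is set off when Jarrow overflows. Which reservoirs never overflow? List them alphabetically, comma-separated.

Round 1 — Jarrow overflows (initial).
  Claymore: +85 → 85 ≥ 40
  Newell: +70 → 70 ≥ 60
Round 2 — Claymore, Newell overflow.
  Dunlea: +70+90 → 160 ≥ 100
  Marsh: +60 → 60 < 90
Round 3 — Dunlea overflows.
  Marsh: +40 → 100 ≥ 90
Round 4 — Marsh overflows.
No further overflows.

Inley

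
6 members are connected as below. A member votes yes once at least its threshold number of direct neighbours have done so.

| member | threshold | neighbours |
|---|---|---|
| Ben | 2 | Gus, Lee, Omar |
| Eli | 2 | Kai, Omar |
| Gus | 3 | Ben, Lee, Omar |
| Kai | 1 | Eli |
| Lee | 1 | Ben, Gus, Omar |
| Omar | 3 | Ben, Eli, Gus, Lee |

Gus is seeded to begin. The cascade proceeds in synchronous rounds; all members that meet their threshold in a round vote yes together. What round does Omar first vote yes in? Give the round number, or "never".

4

Round 1 — Gus votes yes (initial).
Round 2 — checking thresholds:
  Ben: 1 of 3 neighbours < 2, not yet.
  Lee: 1 of 3 neighbours ≥ 1, votes yes.
  Omar: 1 of 4 neighbours < 3, not yet.
Round 3 — checking thresholds:
  Ben: 2 of 3 neighbours ≥ 2, votes yes.
  Omar: 2 of 4 neighbours < 3, not yet.
Round 4 — checking thresholds:
  Omar: 3 of 4 neighbours ≥ 3, votes yes.
Round 5 — no new yes votes; cascade stops.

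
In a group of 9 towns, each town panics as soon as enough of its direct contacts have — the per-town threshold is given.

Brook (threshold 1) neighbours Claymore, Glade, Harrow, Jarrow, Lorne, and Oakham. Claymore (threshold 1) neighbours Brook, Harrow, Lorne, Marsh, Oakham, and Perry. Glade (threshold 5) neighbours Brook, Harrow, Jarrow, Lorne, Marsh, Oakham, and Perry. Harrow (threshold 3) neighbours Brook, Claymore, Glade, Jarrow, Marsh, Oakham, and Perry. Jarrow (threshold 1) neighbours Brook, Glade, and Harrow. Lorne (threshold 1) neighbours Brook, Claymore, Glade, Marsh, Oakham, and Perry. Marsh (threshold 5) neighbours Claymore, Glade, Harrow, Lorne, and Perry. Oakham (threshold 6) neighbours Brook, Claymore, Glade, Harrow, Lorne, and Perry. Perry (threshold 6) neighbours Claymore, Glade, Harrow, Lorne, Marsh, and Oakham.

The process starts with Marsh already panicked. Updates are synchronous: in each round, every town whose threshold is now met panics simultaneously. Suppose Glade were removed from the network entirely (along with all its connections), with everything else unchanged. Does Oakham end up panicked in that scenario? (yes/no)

no

With Glade removed:
Round 1 — Marsh panics (initial).
Round 2 — checking thresholds:
  Claymore: 1 of 6 neighbours ≥ 1, panics.
  Harrow: 1 of 6 neighbours < 3, holds.
  Lorne: 1 of 5 neighbours ≥ 1, panics.
  Perry: 1 of 5 neighbours < 6, holds.
Round 3 — checking thresholds:
  Brook: 2 of 5 neighbours ≥ 1, panics.
  Harrow: 2 of 6 neighbours < 3, holds.
  Oakham: 2 of 5 neighbours < 6, holds.
  Perry: 3 of 5 neighbours < 6, holds.
Round 4 — checking thresholds:
  Harrow: 3 of 6 neighbours ≥ 3, panics.
  Jarrow: 1 of 2 neighbours ≥ 1, panics.
  Oakham: 3 of 5 neighbours < 6, holds.
  Perry: 3 of 5 neighbours < 6, holds.
Round 5 — no new panics; cascade stops.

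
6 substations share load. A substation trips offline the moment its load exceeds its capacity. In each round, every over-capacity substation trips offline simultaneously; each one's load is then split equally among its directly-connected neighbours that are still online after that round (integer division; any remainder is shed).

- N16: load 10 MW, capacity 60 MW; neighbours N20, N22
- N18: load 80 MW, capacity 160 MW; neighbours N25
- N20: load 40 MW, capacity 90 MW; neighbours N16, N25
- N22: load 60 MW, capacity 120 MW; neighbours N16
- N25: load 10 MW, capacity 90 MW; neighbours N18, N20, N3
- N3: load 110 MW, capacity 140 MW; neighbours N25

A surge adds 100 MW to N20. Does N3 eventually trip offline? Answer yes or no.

no

Round 1 — N20 at 140 > 90. N20 trips offline.
  N20 sheds 140 MW to N16, N25: 70 each.
    N16: 10+70 = 80 > 60
    N25: 10+70 = 80 ≤ 90
Round 2 — N16 trips offline.
  N16 sheds 80 MW to N22: 80 each.
    N22: 60+80 = 140 > 120
Round 3 — N22 trips offline.
  N22 sheds 140 MW: no online neighbours, lost.
No further trips.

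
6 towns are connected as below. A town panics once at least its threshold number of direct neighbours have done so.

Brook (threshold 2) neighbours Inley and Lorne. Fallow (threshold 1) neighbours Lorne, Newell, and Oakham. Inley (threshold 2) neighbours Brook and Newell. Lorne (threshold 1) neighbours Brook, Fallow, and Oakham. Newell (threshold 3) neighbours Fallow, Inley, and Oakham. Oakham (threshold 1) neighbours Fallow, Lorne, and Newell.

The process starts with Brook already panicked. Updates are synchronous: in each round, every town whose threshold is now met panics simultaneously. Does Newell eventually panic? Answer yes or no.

Round 1 — Brook panics (initial).
Round 2 — checking thresholds:
  Inley: 1 of 2 neighbours < 2, not yet.
  Lorne: 1 of 3 neighbours ≥ 1, panics.
Round 3 — checking thresholds:
  Fallow: 1 of 3 neighbours ≥ 1, panics.
  Inley: 1 of 2 neighbours < 2, not yet.
  Oakham: 1 of 3 neighbours ≥ 1, panics.
Round 4 — no new panics; cascade stops.

no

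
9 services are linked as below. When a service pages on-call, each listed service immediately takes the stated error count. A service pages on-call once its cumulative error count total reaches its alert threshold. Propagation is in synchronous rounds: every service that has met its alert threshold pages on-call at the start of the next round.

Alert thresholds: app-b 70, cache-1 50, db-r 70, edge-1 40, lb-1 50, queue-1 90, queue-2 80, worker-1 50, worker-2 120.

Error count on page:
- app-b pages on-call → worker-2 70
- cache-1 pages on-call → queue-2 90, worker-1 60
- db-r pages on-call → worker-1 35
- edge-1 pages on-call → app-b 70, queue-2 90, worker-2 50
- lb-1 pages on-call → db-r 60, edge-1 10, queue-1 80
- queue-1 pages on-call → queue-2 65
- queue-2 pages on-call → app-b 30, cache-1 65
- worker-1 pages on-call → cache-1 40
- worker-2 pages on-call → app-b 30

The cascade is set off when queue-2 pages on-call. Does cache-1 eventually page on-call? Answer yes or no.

Round 1 — queue-2 pages on-call (initial).
  app-b: +30 → 30 < 70
  cache-1: +65 → 65 ≥ 50
Round 2 — cache-1 pages on-call.
  worker-1: +60 → 60 ≥ 50
Round 3 — worker-1 pages on-call.
No further pages.

yes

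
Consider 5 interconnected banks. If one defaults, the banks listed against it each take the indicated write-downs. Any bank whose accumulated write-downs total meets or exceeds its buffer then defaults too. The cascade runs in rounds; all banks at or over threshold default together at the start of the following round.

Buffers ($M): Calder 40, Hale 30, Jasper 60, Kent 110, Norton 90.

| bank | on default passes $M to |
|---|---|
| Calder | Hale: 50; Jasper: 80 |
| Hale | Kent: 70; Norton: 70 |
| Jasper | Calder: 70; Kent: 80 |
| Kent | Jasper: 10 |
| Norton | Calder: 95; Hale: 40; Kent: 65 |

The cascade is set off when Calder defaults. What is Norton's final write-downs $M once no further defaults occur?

Round 1 — Calder defaults (initial).
  Hale: +50 → 50 ≥ 30
  Jasper: +80 → 80 ≥ 60
Round 2 — Hale, Jasper default.
  Kent: +70+80 → 150 ≥ 110
  Norton: +70 → 70 < 90
Round 3 — Kent defaults.
No further defaults.

70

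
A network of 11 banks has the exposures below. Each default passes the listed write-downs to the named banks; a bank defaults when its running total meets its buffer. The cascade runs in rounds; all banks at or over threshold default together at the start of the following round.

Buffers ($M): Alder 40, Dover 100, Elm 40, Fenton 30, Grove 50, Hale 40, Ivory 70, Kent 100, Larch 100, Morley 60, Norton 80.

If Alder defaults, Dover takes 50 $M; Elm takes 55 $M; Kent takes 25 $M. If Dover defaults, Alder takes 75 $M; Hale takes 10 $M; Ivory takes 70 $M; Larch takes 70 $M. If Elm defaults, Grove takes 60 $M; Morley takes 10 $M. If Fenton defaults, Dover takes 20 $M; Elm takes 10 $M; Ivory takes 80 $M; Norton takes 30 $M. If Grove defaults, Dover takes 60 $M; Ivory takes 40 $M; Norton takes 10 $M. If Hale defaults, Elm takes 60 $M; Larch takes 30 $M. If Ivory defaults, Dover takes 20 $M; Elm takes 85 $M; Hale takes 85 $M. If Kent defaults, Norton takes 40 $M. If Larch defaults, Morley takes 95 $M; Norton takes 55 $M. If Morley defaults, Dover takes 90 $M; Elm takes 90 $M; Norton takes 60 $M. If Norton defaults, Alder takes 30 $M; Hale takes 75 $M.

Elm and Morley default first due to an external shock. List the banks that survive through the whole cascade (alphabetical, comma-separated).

Fenton, Kent

Round 1 — Elm, Morley default (initial).
  Dover: +90 → 90 < 100
  Grove: +60 → 60 ≥ 50
  Norton: +60 → 60 < 80
Round 2 — Grove defaults.
  Dover: +60 → 150 ≥ 100
  Ivory: +40 → 40 < 70
  Norton: +10 → 70 < 80
Round 3 — Dover defaults.
  Alder: +75 → 75 ≥ 40
  Hale: +10 → 10 < 40
  Ivory: +70 → 110 ≥ 70
  Larch: +70 → 70 < 100
Round 4 — Alder, Ivory default.
  Hale: +85 → 95 ≥ 40
  Kent: +25 → 25 < 100
Round 5 — Hale defaults.
  Larch: +30 → 100 ≥ 100
Round 6 — Larch defaults.
  Norton: +55 → 125 ≥ 80
Round 7 — Norton defaults.
No further defaults.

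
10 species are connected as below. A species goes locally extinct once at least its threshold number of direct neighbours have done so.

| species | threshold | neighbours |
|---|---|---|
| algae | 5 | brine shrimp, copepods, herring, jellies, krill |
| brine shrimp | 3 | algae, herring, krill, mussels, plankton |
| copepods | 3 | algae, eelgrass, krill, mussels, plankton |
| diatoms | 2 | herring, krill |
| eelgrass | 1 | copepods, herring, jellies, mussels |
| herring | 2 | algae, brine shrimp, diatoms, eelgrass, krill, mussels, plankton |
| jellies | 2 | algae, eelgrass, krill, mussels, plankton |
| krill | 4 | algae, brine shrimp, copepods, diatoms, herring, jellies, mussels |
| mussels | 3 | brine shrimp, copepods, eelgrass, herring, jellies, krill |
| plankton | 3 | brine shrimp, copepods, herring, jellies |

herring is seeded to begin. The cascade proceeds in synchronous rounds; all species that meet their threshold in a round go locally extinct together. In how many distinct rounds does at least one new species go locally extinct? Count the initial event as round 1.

2

Round 1 — herring goes locally extinct (initial).
Round 2 — checking thresholds:
  algae: 1 of 5 neighbours < 5, not yet.
  brine shrimp: 1 of 5 neighbours < 3, not yet.
  diatoms: 1 of 2 neighbours < 2, not yet.
  eelgrass: 1 of 4 neighbours ≥ 1, goes locally extinct.
  krill: 1 of 7 neighbours < 4, not yet.
  mussels: 1 of 6 neighbours < 3, not yet.
  plankton: 1 of 4 neighbours < 3, not yet.
Round 3 — no new extinctions; cascade stops.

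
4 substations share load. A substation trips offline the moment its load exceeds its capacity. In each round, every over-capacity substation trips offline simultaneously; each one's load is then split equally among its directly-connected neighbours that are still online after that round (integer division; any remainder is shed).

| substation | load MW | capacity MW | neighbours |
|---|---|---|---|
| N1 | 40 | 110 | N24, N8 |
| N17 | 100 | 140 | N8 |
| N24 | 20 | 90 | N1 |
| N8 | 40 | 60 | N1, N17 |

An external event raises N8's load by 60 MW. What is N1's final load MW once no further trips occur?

Round 1 — N8 at 100 > 60. N8 trips offline.
  N8 sheds 100 MW to N1, N17: 50 each.
    N1: 40+50 = 90 ≤ 110
    N17: 100+50 = 150 > 140
Round 2 — N17 trips offline.
  N17 sheds 150 MW: no online neighbours, lost.
No further trips.

90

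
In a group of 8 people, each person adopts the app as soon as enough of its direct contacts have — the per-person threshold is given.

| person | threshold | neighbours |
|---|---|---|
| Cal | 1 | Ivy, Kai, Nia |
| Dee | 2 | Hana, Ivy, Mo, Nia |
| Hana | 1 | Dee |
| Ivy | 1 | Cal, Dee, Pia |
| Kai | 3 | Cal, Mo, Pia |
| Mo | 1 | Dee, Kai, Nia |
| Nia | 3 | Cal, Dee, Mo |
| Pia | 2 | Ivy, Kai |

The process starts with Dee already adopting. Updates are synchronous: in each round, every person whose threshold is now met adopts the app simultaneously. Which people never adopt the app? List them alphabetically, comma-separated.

Kai, Pia

Round 1 — Dee adopts the app (initial).
Round 2 — checking thresholds:
  Hana: 1 of 1 neighbours ≥ 1, adopts the app.
  Ivy: 1 of 3 neighbours ≥ 1, adopts the app.
  Mo: 1 of 3 neighbours ≥ 1, adopts the app.
  Nia: 1 of 3 neighbours < 3, holds.
Round 3 — checking thresholds:
  Cal: 1 of 3 neighbours ≥ 1, adopts the app.
  Kai: 1 of 3 neighbours < 3, holds.
  Nia: 2 of 3 neighbours < 3, holds.
  Pia: 1 of 2 neighbours < 2, holds.
Round 4 — checking thresholds:
  Kai: 2 of 3 neighbours < 3, holds.
  Nia: 3 of 3 neighbours ≥ 3, adopts the app.
  Pia: 1 of 2 neighbours < 2, holds.
Round 5 — no new adoptions; cascade stops.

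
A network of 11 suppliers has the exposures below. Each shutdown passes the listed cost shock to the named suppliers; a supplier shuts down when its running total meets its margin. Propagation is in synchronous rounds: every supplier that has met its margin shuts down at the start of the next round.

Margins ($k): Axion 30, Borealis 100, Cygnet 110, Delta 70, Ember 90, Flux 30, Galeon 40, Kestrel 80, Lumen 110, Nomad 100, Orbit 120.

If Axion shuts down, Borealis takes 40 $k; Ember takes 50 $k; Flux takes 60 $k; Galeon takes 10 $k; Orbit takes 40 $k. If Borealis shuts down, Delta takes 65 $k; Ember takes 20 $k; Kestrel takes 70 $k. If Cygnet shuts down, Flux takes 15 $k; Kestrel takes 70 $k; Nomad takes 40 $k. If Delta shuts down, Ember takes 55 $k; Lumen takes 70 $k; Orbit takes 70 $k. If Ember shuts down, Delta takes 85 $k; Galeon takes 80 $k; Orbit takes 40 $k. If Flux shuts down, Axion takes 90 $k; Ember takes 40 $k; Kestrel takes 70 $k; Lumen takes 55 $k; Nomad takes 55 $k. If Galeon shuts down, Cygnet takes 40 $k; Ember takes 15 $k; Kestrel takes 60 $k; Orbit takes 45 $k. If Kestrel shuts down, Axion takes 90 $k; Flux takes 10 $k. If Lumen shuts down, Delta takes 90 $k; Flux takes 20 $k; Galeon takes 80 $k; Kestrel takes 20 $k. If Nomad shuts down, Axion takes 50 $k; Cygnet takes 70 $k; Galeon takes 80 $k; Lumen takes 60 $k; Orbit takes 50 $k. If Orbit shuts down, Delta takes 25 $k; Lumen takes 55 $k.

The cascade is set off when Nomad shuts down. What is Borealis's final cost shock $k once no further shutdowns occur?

40

Round 1 — Nomad shuts down (initial).
  Axion: +50 → 50 ≥ 30
  Cygnet: +70 → 70 < 110
  Galeon: +80 → 80 ≥ 40
  Lumen: +60 → 60 < 110
  Orbit: +50 → 50 < 120
Round 2 — Axion, Galeon shut down.
  Borealis: +40 → 40 < 100
  Cygnet: +40 → 110 ≥ 110
  Ember: +50+15 → 65 < 90
  Flux: +60 → 60 ≥ 30
  Kestrel: +60 → 60 < 80
  Orbit: +40+45 → 135 ≥ 120
Round 3 — Cygnet, Flux, Orbit shut down.
  Delta: +25 → 25 < 70
  Ember: +40 → 105 ≥ 90
  Kestrel: +70+70 → 200 ≥ 80
  Lumen: +55+55 → 170 ≥ 110
Round 4 — Ember, Kestrel, Lumen shut down.
  Delta: +85+90 → 200 ≥ 70
Round 5 — Delta shuts down.
No further shutdowns.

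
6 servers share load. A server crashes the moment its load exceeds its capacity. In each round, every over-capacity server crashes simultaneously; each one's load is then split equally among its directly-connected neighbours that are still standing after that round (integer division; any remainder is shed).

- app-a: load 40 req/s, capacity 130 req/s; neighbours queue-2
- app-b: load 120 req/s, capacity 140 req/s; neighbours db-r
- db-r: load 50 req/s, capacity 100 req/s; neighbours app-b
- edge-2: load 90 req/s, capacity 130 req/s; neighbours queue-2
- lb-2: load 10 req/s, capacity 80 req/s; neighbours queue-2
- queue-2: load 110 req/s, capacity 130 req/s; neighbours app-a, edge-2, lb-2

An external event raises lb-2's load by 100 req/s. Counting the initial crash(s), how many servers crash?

4

Round 1 — lb-2 at 110 > 80. lb-2 crashes.
  lb-2 sheds 110 req/s to queue-2: 110 each.
    queue-2: 110+110 = 220 > 130
Round 2 — queue-2 crashes.
  queue-2 sheds 220 req/s to app-a, edge-2: 110 each.
    app-a: 40+110 = 150 > 130
    edge-2: 90+110 = 200 > 130
Round 3 — app-a, edge-2 crash.
  app-a sheds 150 req/s: no online neighbours, lost.
  edge-2 sheds 200 req/s: no online neighbours, lost.
No further crashes.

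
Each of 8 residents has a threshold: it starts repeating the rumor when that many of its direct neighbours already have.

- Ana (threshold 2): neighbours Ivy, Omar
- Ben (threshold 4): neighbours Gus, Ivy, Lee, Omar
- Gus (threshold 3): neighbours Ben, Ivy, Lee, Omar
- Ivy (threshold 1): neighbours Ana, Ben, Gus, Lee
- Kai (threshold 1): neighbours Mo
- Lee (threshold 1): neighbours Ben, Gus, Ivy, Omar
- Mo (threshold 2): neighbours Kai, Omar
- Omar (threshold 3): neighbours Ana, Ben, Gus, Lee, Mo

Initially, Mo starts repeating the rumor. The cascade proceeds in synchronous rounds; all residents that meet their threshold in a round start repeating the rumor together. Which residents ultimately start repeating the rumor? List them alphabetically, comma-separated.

Kai, Mo

Round 1 — Mo starts repeating the rumor (initial).
Round 2 — checking thresholds:
  Kai: 1 of 1 neighbours ≥ 1, starts repeating the rumor.
  Omar: 1 of 5 neighbours < 3, holds.
Round 3 — no new spreads; cascade stops.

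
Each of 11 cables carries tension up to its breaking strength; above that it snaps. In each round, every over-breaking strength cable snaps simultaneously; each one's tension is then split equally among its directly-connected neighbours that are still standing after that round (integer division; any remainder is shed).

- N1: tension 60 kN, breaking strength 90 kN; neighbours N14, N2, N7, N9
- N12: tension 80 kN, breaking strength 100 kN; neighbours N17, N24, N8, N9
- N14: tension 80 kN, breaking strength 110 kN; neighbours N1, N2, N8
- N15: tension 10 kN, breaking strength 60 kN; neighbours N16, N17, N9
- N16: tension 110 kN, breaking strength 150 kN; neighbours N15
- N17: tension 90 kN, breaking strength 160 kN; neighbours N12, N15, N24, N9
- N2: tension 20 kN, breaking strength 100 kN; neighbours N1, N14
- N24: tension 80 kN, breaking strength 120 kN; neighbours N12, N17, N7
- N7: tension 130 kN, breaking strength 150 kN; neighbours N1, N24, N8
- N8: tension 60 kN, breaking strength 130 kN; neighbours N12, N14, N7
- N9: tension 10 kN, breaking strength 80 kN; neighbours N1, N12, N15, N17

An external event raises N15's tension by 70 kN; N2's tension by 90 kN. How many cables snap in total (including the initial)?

10

Round 1 — N15 at 80 > 60; N2 at 110 > 100. N15, N2 snap.
  N15 sheds 80 kN to N16, N17, N9: 26 each (2 lost).
    N16: 110+26 = 136 ≤ 150
    N17: 90+26 = 116 ≤ 160
    N9: 10+26 = 36 ≤ 80
  N2 sheds 110 kN to N1, N14: 55 each.
    N1: 60+55 = 115 > 90
    N14: 80+55 = 135 > 110
Round 2 — N1, N14 snap.
  N1 sheds 115 kN to N7, N9: 57 each (1 lost).
    N7: 130+57 = 187 > 150
    N9: 36+57 = 93 > 80
  N14 sheds 135 kN to N8: 135 each.
    N8: 60+135 = 195 > 130
Round 3 — N7, N8, N9 snap.
  N7 sheds 187 kN to N24: 187 each.
    N24: 80+187 = 267 > 120
  N8 sheds 195 kN to N12: 195 each.
    N12: 80+195 = 275 > 100
  N9 sheds 93 kN to N12, N17: 46 each (1 lost).
    N12: 275+46 = 321 > 100
    N17: 116+46 = 162 > 160
Round 4 — N12, N17, N24 snap.
  N12 sheds 321 kN: no online neighbours, lost.
  N17 sheds 162 kN: no online neighbours, lost.
  N24 sheds 267 kN: no online neighbours, lost.
No further breaks.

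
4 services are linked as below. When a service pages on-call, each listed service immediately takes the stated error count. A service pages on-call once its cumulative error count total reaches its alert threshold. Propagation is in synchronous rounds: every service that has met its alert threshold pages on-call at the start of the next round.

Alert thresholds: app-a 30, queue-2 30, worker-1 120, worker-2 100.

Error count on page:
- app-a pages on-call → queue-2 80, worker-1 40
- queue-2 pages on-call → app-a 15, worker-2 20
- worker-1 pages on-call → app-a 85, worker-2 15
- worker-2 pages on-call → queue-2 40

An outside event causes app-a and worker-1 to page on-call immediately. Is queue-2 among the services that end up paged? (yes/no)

yes

Round 1 — app-a, worker-1 page on-call (initial).
  queue-2: +80 → 80 ≥ 30
  worker-2: +15 → 15 < 100
Round 2 — queue-2 pages on-call.
  worker-2: +20 → 35 < 100
No further pages.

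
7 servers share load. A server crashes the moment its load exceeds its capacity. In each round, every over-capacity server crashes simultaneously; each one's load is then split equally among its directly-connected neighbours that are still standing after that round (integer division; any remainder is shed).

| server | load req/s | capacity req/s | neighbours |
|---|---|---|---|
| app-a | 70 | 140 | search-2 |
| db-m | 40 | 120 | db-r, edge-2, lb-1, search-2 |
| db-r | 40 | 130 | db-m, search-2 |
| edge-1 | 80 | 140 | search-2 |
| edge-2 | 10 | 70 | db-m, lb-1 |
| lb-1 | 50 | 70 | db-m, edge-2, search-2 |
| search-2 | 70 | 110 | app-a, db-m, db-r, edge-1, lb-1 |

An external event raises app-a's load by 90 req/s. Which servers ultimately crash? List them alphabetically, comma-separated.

app-a, db-m, db-r, edge-2, lb-1, search-2

Round 1 — app-a at 160 > 140. app-a crashes.
  app-a sheds 160 req/s to search-2: 160 each.
    search-2: 70+160 = 230 > 110
Round 2 — search-2 crashes.
  search-2 sheds 230 req/s to db-m, db-r, edge-1, lb-1: 57 each (2 lost).
    db-m: 40+57 = 97 ≤ 120
    db-r: 40+57 = 97 ≤ 130
    edge-1: 80+57 = 137 ≤ 140
    lb-1: 50+57 = 107 > 70
Round 3 — lb-1 crashes.
  lb-1 sheds 107 req/s to db-m, edge-2: 53 each (1 lost).
    db-m: 97+53 = 150 > 120
    edge-2: 10+53 = 63 ≤ 70
Round 4 — db-m crashes.
  db-m sheds 150 req/s to db-r, edge-2: 75 each.
    db-r: 97+75 = 172 > 130
    edge-2: 63+75 = 138 > 70
Round 5 — db-r, edge-2 crash.
  db-r sheds 172 req/s: no online neighbours, lost.
  edge-2 sheds 138 req/s: no online neighbours, lost.
No further crashes.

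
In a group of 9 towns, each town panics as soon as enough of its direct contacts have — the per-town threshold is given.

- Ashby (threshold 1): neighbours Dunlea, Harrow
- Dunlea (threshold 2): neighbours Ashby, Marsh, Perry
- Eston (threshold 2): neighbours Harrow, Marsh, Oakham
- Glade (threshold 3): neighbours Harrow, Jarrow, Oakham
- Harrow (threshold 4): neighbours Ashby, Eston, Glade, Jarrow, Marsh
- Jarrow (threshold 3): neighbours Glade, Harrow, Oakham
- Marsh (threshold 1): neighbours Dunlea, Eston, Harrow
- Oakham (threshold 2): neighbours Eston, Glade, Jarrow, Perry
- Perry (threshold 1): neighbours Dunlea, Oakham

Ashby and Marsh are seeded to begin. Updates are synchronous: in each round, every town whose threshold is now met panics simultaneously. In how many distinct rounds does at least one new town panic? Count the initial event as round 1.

Round 1 — Ashby, Marsh panic (initial).
Round 2 — checking thresholds:
  Dunlea: 2 of 3 neighbours ≥ 2, panics.
  Eston: 1 of 3 neighbours < 2, holds.
  Harrow: 2 of 5 neighbours < 4, holds.
Round 3 — checking thresholds:
  Eston: 1 of 3 neighbours < 2, holds.
  Harrow: 2 of 5 neighbours < 4, holds.
  Perry: 1 of 2 neighbours ≥ 1, panics.
Round 4 — no new panics; cascade stops.

3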